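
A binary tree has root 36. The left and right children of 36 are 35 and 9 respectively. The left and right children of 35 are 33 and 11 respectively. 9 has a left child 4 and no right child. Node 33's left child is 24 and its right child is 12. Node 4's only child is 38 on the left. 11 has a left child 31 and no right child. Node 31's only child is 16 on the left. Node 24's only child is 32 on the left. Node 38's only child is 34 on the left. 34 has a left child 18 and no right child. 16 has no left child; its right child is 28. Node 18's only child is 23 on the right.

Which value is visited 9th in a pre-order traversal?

Pre-order visits the node, then its left subtree, then its right subtree.
Visit 36.
At 36: go left to 35.
  Visit 35.
  At 35: go left to 33.
    Visit 33.
    At 33: go left to 24.
      Visit 24.
      At 24: go left to 32.
        32 is a leaf — visit 32.
      At 24: no right child.
    At 33: go right to 12.
      12 is a leaf — visit 12.
  At 35: go right to 11.
    Visit 11.
    At 11: go left to 31.
      Visit 31.
      At 31: go left to 16.
        Visit 16.
        At 16: no left child.
        At 16: go right to 28.
          28 is a leaf — visit 28.
      At 31: no right child.
    At 11: no right child.
At 36: go right to 9.
  Visit 9.
  At 9: go left to 4.
    Visit 4.
    At 4: go left to 38.
      Visit 38.
      At 38: go left to 34.
        Visit 34.
        At 34: go left to 18.
          Visit 18.
          At 18: no left child.
          At 18: go right to 23.
            23 is a leaf — visit 23.
        At 34: no right child.
      At 38: no right child.
    At 4: no right child.
  At 9: no right child.
Full pre-order sequence: 36, 35, 33, 24, 32, 12, 11, 31, 16, 28, 9, 4, 38, 34, 18, 23.

16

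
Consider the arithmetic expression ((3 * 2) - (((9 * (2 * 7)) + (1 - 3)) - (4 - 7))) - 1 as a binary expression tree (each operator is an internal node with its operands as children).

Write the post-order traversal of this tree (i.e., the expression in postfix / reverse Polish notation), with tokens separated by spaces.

Post-order on an expression tree gives postfix notation: for each operator, emit left operand, right operand, then the operator.

3 2 * 9 2 7 * * 1 3 - + 4 7 - - - 1 -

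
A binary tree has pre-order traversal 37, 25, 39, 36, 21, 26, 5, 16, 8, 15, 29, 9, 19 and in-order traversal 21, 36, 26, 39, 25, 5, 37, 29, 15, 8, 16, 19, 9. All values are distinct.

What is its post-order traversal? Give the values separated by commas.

21, 26, 36, 39, 5, 25, 29, 15, 8, 19, 9, 16, 37

The first element of pre-order is the root; it splits in-order into left and right subtrees.
Root 37: left subtree has 6 nodes {21, 36, 26, 39, 25, 5}, right has 6 {29, 15, 8, 16, 19, 9}.
  Root 25: left subtree has 4 nodes {21, 36, 26, 39}, right has 1 {5}.
    Root 39: left subtree has 3 nodes {21, 36, 26}, right has 0 { }.
      Root 36: left subtree has 1 node {21}, right has 1 {26}.
  Root 16: left subtree has 3 nodes {29, 15, 8}, right has 2 {19, 9}.
    Root 8: left subtree has 2 nodes {29, 15}, right has 0 { }.
      Root 15: left subtree has 1 node {29}, right has 0 { }.
    Root 9: left subtree has 1 node {19}, right has 0 { }.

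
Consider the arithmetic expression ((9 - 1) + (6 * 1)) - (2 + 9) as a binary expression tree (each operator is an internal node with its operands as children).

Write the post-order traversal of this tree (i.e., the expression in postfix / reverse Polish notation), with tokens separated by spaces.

9 1 - 6 1 * + 2 9 + -

Post-order on an expression tree gives postfix notation: for each operator, emit left operand, right operand, then the operator.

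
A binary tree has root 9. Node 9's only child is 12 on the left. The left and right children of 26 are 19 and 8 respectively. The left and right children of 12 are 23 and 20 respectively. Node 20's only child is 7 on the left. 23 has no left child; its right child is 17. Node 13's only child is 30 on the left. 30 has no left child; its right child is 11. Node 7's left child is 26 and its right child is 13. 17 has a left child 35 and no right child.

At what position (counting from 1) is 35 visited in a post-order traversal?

Post-order visits the left subtree, then the right subtree, then the node.
At 9: go left to 12.
  At 12: go left to 23.
    At 23: no left child.
    At 23: go right to 17.
      At 17: go left to 35.
        35 is a leaf — visit 35.
      At 17: no right child.
      Visit 17.
    Visit 23.
  At 12: go right to 20.
    At 20: go left to 7.
      At 7: go left to 26.
        At 26: go left to 19.
          19 is a leaf — visit 19.
        At 26: go right to 8.
          8 is a leaf — visit 8.
        Visit 26.
      At 7: go right to 13.
        At 13: go left to 30.
          At 30: no left child.
          At 30: go right to 11.
            11 is a leaf — visit 11.
          Visit 30.
        At 13: no right child.
        Visit 13.
      Visit 7.
    At 20: no right child.
    Visit 20.
  Visit 12.
At 9: no right child.
Visit 9.
Full post-order sequence: 35, 17, 23, 19, 8, 26, 11, 30, 13, 7, 20, 12, 9.

1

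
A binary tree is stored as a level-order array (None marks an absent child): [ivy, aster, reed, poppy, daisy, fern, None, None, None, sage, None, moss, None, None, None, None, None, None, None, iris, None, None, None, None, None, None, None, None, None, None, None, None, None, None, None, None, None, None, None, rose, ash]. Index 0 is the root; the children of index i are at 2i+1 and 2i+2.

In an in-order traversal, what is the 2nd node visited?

In-order visits the left subtree, then the node, then the right subtree.
At ivy: go left to aster.
  At aster: go left to poppy.
    poppy is a leaf — visit poppy.
  Visit aster.
  At aster: go right to daisy.
    At daisy: go left to sage.
      At sage: go left to iris.
        At iris: go left to rose.
          rose is a leaf — visit rose.
        Visit iris.
        At iris: go right to ash.
          ash is a leaf — visit ash.
      Visit sage.
      At sage: no right child.
    Visit daisy.
    At daisy: no right child.
Visit ivy.
At ivy: go right to reed.
  At reed: go left to fern.
    At fern: go left to moss.
      moss is a leaf — visit moss.
    Visit fern.
    At fern: no right child.
  Visit reed.
  At reed: no right child.
Full in-order sequence: poppy, aster, rose, iris, ash, sage, daisy, ivy, moss, fern, reed.

aster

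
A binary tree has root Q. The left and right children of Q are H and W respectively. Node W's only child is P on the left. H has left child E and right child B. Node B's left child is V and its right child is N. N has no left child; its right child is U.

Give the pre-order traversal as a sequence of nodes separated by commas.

Q, H, E, B, V, N, U, W, P

Pre-order visits the node, then its left subtree, then its right subtree.
Visit Q.
At Q: go left to H.
  Visit H.
  At H: go left to E.
    E is a leaf — visit E.
  At H: go right to B.
    Visit B.
    At B: go left to V.
      V is a leaf — visit V.
    At B: go right to N.
      Visit N.
      At N: no left child.
      At N: go right to U.
        U is a leaf — visit U.
At Q: go right to W.
  Visit W.
  At W: go left to P.
    P is a leaf — visit P.
  At W: no right child.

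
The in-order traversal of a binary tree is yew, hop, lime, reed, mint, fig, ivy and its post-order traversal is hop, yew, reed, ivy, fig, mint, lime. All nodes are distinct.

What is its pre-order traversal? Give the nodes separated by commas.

lime, yew, hop, mint, reed, fig, ivy

The last element of post-order is the root; it splits in-order into left and right subtrees.
Root lime: left subtree has 2 nodes {yew, hop}, right has 4 {reed, mint, fig, ivy}.
  Root yew: left subtree has 0 nodes { }, right has 1 {hop}.
  Root mint: left subtree has 1 node {reed}, right has 2 {fig, ivy}.
    Root fig: left subtree has 0 nodes { }, right has 1 {ivy}.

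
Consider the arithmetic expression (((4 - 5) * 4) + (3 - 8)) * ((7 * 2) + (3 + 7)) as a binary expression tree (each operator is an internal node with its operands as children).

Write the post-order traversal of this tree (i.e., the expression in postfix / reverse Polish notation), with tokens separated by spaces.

4 5 - 4 * 3 8 - + 7 2 * 3 7 + + *

Post-order on an expression tree gives postfix notation: for each operator, emit left operand, right operand, then the operator.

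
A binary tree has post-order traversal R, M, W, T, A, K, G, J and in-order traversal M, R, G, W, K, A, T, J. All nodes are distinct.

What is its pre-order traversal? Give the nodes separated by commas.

The last element of post-order is the root; it splits in-order into left and right subtrees.
Root J: left subtree has 7 nodes {M, R, G, W, K, A, T}, right has 0 { }.
  Root G: left subtree has 2 nodes {M, R}, right has 4 {W, K, A, T}.
    Root M: left subtree has 0 nodes { }, right has 1 {R}.
    Root K: left subtree has 1 node {W}, right has 2 {A, T}.
      Root A: left subtree has 0 nodes { }, right has 1 {T}.

J, G, M, R, K, W, A, T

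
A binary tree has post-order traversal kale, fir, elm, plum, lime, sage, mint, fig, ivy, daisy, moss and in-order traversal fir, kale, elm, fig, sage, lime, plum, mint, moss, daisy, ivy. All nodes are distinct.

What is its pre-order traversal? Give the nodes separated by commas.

moss, fig, elm, fir, kale, mint, sage, lime, plum, daisy, ivy

The last element of post-order is the root; it splits in-order into left and right subtrees.
Root moss: left subtree has 8 nodes {fir, kale, elm, fig, sage, lime, plum, mint}, right has 2 {daisy, ivy}.
  Root fig: left subtree has 3 nodes {fir, kale, elm}, right has 4 {sage, lime, plum, mint}.
    Root elm: left subtree has 2 nodes {fir, kale}, right has 0 { }.
      Root fir: left subtree has 0 nodes { }, right has 1 {kale}.
    Root mint: left subtree has 3 nodes {sage, lime, plum}, right has 0 { }.
      Root sage: left subtree has 0 nodes { }, right has 2 {lime, plum}.
        Root lime: left subtree has 0 nodes { }, right has 1 {plum}.
  Root daisy: left subtree has 0 nodes { }, right has 1 {ivy}.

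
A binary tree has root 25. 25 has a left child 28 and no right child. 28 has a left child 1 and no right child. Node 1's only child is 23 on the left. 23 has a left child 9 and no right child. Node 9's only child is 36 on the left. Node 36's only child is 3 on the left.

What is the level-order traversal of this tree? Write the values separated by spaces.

25 28 1 23 9 36 3

Level-order visits nodes level by level from the root, left to right within each level.
Level 0: 25
Level 1: 28
Level 2: 1
Level 3: 23
Level 4: 9
Level 5: 36
Level 6: 3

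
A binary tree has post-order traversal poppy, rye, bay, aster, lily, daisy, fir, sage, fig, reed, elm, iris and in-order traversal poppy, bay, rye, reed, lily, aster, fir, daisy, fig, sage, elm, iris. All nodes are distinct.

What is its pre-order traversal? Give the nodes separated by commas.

iris, elm, reed, bay, poppy, rye, fig, fir, lily, aster, daisy, sage

The last element of post-order is the root; it splits in-order into left and right subtrees.
Root iris: left subtree has 11 nodes {poppy, bay, rye, reed, lily, aster, fir, daisy, fig, sage, elm}, right has 0 { }.
  Root elm: left subtree has 10 nodes {poppy, bay, rye, reed, lily, aster, fir, daisy, fig, sage}, right has 0 { }.
    Root reed: left subtree has 3 nodes {poppy, bay, rye}, right has 6 {lily, aster, fir, daisy, fig, sage}.
      Root bay: left subtree has 1 node {poppy}, right has 1 {rye}.
      Root fig: left subtree has 4 nodes {lily, aster, fir, daisy}, right has 1 {sage}.
        Root fir: left subtree has 2 nodes {lily, aster}, right has 1 {daisy}.
          Root lily: left subtree has 0 nodes { }, right has 1 {aster}.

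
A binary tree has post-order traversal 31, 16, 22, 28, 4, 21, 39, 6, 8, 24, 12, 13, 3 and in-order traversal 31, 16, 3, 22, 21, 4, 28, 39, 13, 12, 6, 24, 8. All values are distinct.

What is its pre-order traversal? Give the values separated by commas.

3, 16, 31, 13, 39, 21, 22, 4, 28, 12, 24, 6, 8

The last element of post-order is the root; it splits in-order into left and right subtrees.
Root 3: left subtree has 2 nodes {31, 16}, right has 10 {22, 21, 4, 28, 39, 13, 12, 6, 24, 8}.
  Root 16: left subtree has 1 node {31}, right has 0 { }.
  Root 13: left subtree has 5 nodes {22, 21, 4, 28, 39}, right has 4 {12, 6, 24, 8}.
    Root 39: left subtree has 4 nodes {22, 21, 4, 28}, right has 0 { }.
      Root 21: left subtree has 1 node {22}, right has 2 {4, 28}.
        Root 4: left subtree has 0 nodes { }, right has 1 {28}.
    Root 12: left subtree has 0 nodes { }, right has 3 {6, 24, 8}.
      Root 24: left subtree has 1 node {6}, right has 1 {8}.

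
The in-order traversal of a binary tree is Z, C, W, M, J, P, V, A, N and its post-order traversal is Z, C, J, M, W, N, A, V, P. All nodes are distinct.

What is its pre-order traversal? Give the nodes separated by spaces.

The last element of post-order is the root; it splits in-order into left and right subtrees.
Root P: left subtree has 5 nodes {Z, C, W, M, J}, right has 3 {V, A, N}.
  Root W: left subtree has 2 nodes {Z, C}, right has 2 {M, J}.
    Root C: left subtree has 1 node {Z}, right has 0 { }.
    Root M: left subtree has 0 nodes { }, right has 1 {J}.
  Root V: left subtree has 0 nodes { }, right has 2 {A, N}.
    Root A: left subtree has 0 nodes { }, right has 1 {N}.

P W C Z M J V A N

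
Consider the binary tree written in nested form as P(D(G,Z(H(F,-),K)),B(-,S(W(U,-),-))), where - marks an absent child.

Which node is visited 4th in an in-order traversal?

In-order visits the left subtree, then the node, then the right subtree.
At P: go left to D.
  At D: go left to G.
    G is a leaf — visit G.
  Visit D.
  At D: go right to Z.
    At Z: go left to H.
      At H: go left to F.
        F is a leaf — visit F.
      Visit H.
      At H: no right child.
    Visit Z.
    At Z: go right to K.
      K is a leaf — visit K.
Visit P.
At P: go right to B.
  At B: no left child.
  Visit B.
  At B: go right to S.
    At S: go left to W.
      At W: go left to U.
        U is a leaf — visit U.
      Visit W.
      At W: no right child.
    Visit S.
    At S: no right child.
Full in-order sequence: G, D, F, H, Z, K, P, B, U, W, S.

H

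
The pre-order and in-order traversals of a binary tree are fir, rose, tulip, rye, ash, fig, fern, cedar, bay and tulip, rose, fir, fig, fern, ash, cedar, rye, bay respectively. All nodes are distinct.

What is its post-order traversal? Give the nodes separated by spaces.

tulip rose fern fig cedar ash bay rye fir

The first element of pre-order is the root; it splits in-order into left and right subtrees.
Root fir: left subtree has 2 nodes {tulip, rose}, right has 6 {fig, fern, ash, cedar, rye, bay}.
  Root rose: left subtree has 1 node {tulip}, right has 0 { }.
  Root rye: left subtree has 4 nodes {fig, fern, ash, cedar}, right has 1 {bay}.
    Root ash: left subtree has 2 nodes {fig, fern}, right has 1 {cedar}.
      Root fig: left subtree has 0 nodes { }, right has 1 {fern}.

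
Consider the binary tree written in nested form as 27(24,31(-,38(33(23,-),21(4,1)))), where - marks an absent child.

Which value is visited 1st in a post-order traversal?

Post-order visits the left subtree, then the right subtree, then the node.
At 27: go left to 24.
  24 is a leaf — visit 24.
At 27: go right to 31.
  At 31: no left child.
  At 31: go right to 38.
    At 38: go left to 33.
      At 33: go left to 23.
        23 is a leaf — visit 23.
      At 33: no right child.
      Visit 33.
    At 38: go right to 21.
      At 21: go left to 4.
        4 is a leaf — visit 4.
      At 21: go right to 1.
        1 is a leaf — visit 1.
      Visit 21.
    Visit 38.
  Visit 31.
Visit 27.
Full post-order sequence: 24, 23, 33, 4, 1, 21, 38, 31, 27.

24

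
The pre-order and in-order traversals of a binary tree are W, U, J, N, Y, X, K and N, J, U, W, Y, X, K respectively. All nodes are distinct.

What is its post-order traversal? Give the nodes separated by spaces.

The first element of pre-order is the root; it splits in-order into left and right subtrees.
Root W: left subtree has 3 nodes {N, J, U}, right has 3 {Y, X, K}.
  Root U: left subtree has 2 nodes {N, J}, right has 0 { }.
    Root J: left subtree has 1 node {N}, right has 0 { }.
  Root Y: left subtree has 0 nodes { }, right has 2 {X, K}.
    Root X: left subtree has 0 nodes { }, right has 1 {K}.

N J U K X Y W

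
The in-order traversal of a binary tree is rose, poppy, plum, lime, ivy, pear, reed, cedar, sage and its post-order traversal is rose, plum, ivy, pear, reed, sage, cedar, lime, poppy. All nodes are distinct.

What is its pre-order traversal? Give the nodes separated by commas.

poppy, rose, lime, plum, cedar, reed, pear, ivy, sage

The last element of post-order is the root; it splits in-order into left and right subtrees.
Root poppy: left subtree has 1 node {rose}, right has 7 {plum, lime, ivy, pear, reed, cedar, sage}.
  Root lime: left subtree has 1 node {plum}, right has 5 {ivy, pear, reed, cedar, sage}.
    Root cedar: left subtree has 3 nodes {ivy, pear, reed}, right has 1 {sage}.
      Root reed: left subtree has 2 nodes {ivy, pear}, right has 0 { }.
        Root pear: left subtree has 1 node {ivy}, right has 0 { }.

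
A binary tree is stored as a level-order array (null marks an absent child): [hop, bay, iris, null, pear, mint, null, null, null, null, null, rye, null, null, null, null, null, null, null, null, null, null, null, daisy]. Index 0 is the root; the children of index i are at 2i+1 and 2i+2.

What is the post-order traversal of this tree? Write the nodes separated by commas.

pear, bay, daisy, rye, mint, iris, hop

Post-order visits the left subtree, then the right subtree, then the node.
At hop: go left to bay.
  At bay: no left child.
  At bay: go right to pear.
    pear is a leaf — visit pear.
  Visit bay.
At hop: go right to iris.
  At iris: go left to mint.
    At mint: go left to rye.
      At rye: go left to daisy.
        daisy is a leaf — visit daisy.
      At rye: no right child.
      Visit rye.
    At mint: no right child.
    Visit mint.
  At iris: no right child.
  Visit iris.
Visit hop.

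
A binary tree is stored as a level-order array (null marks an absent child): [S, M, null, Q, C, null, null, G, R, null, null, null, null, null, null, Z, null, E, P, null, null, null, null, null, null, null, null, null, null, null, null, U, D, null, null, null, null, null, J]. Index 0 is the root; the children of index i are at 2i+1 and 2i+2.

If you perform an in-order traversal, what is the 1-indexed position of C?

In-order visits the left subtree, then the node, then the right subtree.
At S: go left to M.
  At M: go left to Q.
    At Q: go left to G.
      At G: go left to Z.
        At Z: go left to U.
          U is a leaf — visit U.
        Visit Z.
        At Z: go right to D.
          D is a leaf — visit D.
      Visit G.
      At G: no right child.
    Visit Q.
    At Q: go right to R.
      At R: go left to E.
        E is a leaf — visit E.
      Visit R.
      At R: go right to P.
        At P: no left child.
        Visit P.
        At P: go right to J.
          J is a leaf — visit J.
  Visit M.
  At M: go right to C.
    C is a leaf — visit C.
Visit S.
At S: no right child.
Full in-order sequence: U, Z, D, G, Q, E, R, P, J, M, C, S.

11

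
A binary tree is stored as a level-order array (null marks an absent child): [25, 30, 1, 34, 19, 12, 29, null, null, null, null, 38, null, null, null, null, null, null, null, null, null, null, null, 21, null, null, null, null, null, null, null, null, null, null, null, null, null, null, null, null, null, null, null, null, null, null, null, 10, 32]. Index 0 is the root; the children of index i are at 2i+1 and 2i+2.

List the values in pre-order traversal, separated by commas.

Pre-order visits the node, then its left subtree, then its right subtree.
Visit 25.
At 25: go left to 30.
  Visit 30.
  At 30: go left to 34.
    34 is a leaf — visit 34.
  At 30: go right to 19.
    19 is a leaf — visit 19.
At 25: go right to 1.
  Visit 1.
  At 1: go left to 12.
    Visit 12.
    At 12: go left to 38.
      Visit 38.
      At 38: go left to 21.
        Visit 21.
        At 21: go left to 10.
          10 is a leaf — visit 10.
        At 21: go right to 32.
          32 is a leaf — visit 32.
      At 38: no right child.
    At 12: no right child.
  At 1: go right to 29.
    29 is a leaf — visit 29.

25, 30, 34, 19, 1, 12, 38, 21, 10, 32, 29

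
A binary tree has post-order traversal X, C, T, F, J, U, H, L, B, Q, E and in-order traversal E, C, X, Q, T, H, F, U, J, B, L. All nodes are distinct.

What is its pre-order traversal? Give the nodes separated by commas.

The last element of post-order is the root; it splits in-order into left and right subtrees.
Root E: left subtree has 0 nodes { }, right has 10 {C, X, Q, T, H, F, U, J, B, L}.
  Root Q: left subtree has 2 nodes {C, X}, right has 7 {T, H, F, U, J, B, L}.
    Root C: left subtree has 0 nodes { }, right has 1 {X}.
    Root B: left subtree has 5 nodes {T, H, F, U, J}, right has 1 {L}.
      Root H: left subtree has 1 node {T}, right has 3 {F, U, J}.
        Root U: left subtree has 1 node {F}, right has 1 {J}.

E, Q, C, X, B, H, T, U, F, J, L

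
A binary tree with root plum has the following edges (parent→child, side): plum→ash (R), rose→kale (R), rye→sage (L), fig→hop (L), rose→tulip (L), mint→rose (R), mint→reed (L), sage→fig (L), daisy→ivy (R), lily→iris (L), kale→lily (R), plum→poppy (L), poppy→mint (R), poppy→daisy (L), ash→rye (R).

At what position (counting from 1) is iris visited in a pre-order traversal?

Pre-order visits the node, then its left subtree, then its right subtree.
Visit plum.
At plum: go left to poppy.
  Visit poppy.
  At poppy: go left to daisy.
    Visit daisy.
    At daisy: no left child.
    At daisy: go right to ivy.
      ivy is a leaf — visit ivy.
  At poppy: go right to mint.
    Visit mint.
    At mint: go left to reed.
      reed is a leaf — visit reed.
    At mint: go right to rose.
      Visit rose.
      At rose: go left to tulip.
        tulip is a leaf — visit tulip.
      At rose: go right to kale.
        Visit kale.
        At kale: no left child.
        At kale: go right to lily.
          Visit lily.
          At lily: go left to iris.
            iris is a leaf — visit iris.
          At lily: no right child.
At plum: go right to ash.
  Visit ash.
  At ash: no left child.
  At ash: go right to rye.
    Visit rye.
    At rye: go left to sage.
      Visit sage.
      At sage: go left to fig.
        Visit fig.
        At fig: go left to hop.
          hop is a leaf — visit hop.
        At fig: no right child.
      At sage: no right child.
    At rye: no right child.
Full pre-order sequence: plum, poppy, daisy, ivy, mint, reed, rose, tulip, kale, lily, iris, ash, rye, sage, fig, hop.

11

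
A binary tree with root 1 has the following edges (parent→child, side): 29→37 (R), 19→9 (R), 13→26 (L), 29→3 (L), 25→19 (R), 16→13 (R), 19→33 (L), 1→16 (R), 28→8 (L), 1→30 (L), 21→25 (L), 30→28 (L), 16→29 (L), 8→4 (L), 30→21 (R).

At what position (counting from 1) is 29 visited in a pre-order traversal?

Pre-order visits the node, then its left subtree, then its right subtree.
Visit 1.
At 1: go left to 30.
  Visit 30.
  At 30: go left to 28.
    Visit 28.
    At 28: go left to 8.
      Visit 8.
      At 8: go left to 4.
        4 is a leaf — visit 4.
      At 8: no right child.
    At 28: no right child.
  At 30: go right to 21.
    Visit 21.
    At 21: go left to 25.
      Visit 25.
      At 25: no left child.
      At 25: go right to 19.
        Visit 19.
        At 19: go left to 33.
          33 is a leaf — visit 33.
        At 19: go right to 9.
          9 is a leaf — visit 9.
    At 21: no right child.
At 1: go right to 16.
  Visit 16.
  At 16: go left to 29.
    Visit 29.
    At 29: go left to 3.
      3 is a leaf — visit 3.
    At 29: go right to 37.
      37 is a leaf — visit 37.
  At 16: go right to 13.
    Visit 13.
    At 13: go left to 26.
      26 is a leaf — visit 26.
    At 13: no right child.
Full pre-order sequence: 1, 30, 28, 8, 4, 21, 25, 19, 33, 9, 16, 29, 3, 37, 13, 26.

12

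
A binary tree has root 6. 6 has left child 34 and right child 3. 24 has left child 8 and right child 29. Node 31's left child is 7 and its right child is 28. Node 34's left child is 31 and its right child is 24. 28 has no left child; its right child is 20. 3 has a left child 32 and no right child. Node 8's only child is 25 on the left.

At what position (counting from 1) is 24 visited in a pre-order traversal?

Pre-order visits the node, then its left subtree, then its right subtree.
Visit 6.
At 6: go left to 34.
  Visit 34.
  At 34: go left to 31.
    Visit 31.
    At 31: go left to 7.
      7 is a leaf — visit 7.
    At 31: go right to 28.
      Visit 28.
      At 28: no left child.
      At 28: go right to 20.
        20 is a leaf — visit 20.
  At 34: go right to 24.
    Visit 24.
    At 24: go left to 8.
      Visit 8.
      At 8: go left to 25.
        25 is a leaf — visit 25.
      At 8: no right child.
    At 24: go right to 29.
      29 is a leaf — visit 29.
At 6: go right to 3.
  Visit 3.
  At 3: go left to 32.
    32 is a leaf — visit 32.
  At 3: no right child.
Full pre-order sequence: 6, 34, 31, 7, 28, 20, 24, 8, 25, 29, 3, 32.

7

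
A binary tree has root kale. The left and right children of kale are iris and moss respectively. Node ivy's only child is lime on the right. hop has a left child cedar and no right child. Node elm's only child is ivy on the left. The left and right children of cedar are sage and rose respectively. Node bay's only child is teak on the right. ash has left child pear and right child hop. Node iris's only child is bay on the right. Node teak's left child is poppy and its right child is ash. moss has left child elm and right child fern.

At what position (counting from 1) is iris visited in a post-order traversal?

10

Post-order visits the left subtree, then the right subtree, then the node.
At kale: go left to iris.
  At iris: no left child.
  At iris: go right to bay.
    At bay: no left child.
    At bay: go right to teak.
      At teak: go left to poppy.
        poppy is a leaf — visit poppy.
      At teak: go right to ash.
        At ash: go left to pear.
          pear is a leaf — visit pear.
        At ash: go right to hop.
          At hop: go left to cedar.
            At cedar: go left to sage.
              sage is a leaf — visit sage.
            At cedar: go right to rose.
              rose is a leaf — visit rose.
            Visit cedar.
          At hop: no right child.
          Visit hop.
        Visit ash.
      Visit teak.
    Visit bay.
  Visit iris.
At kale: go right to moss.
  At moss: go left to elm.
    At elm: go left to ivy.
      At ivy: no left child.
      At ivy: go right to lime.
        lime is a leaf — visit lime.
      Visit ivy.
    At elm: no right child.
    Visit elm.
  At moss: go right to fern.
    fern is a leaf — visit fern.
  Visit moss.
Visit kale.
Full post-order sequence: poppy, pear, sage, rose, cedar, hop, ash, teak, bay, iris, lime, ivy, elm, fern, moss, kale.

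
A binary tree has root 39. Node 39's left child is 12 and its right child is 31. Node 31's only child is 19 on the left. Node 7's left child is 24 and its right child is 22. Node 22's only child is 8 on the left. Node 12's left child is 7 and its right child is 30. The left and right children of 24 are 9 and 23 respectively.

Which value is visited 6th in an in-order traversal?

In-order visits the left subtree, then the node, then the right subtree.
At 39: go left to 12.
  At 12: go left to 7.
    At 7: go left to 24.
      At 24: go left to 9.
        9 is a leaf — visit 9.
      Visit 24.
      At 24: go right to 23.
        23 is a leaf — visit 23.
    Visit 7.
    At 7: go right to 22.
      At 22: go left to 8.
        8 is a leaf — visit 8.
      Visit 22.
      At 22: no right child.
  Visit 12.
  At 12: go right to 30.
    30 is a leaf — visit 30.
Visit 39.
At 39: go right to 31.
  At 31: go left to 19.
    19 is a leaf — visit 19.
  Visit 31.
  At 31: no right child.
Full in-order sequence: 9, 24, 23, 7, 8, 22, 12, 30, 39, 19, 31.

22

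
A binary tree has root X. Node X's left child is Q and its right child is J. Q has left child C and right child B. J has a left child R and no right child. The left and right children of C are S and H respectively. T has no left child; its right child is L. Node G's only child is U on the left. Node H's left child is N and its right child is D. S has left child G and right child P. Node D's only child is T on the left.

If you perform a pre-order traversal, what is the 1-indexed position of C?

Pre-order visits the node, then its left subtree, then its right subtree.
Visit X.
At X: go left to Q.
  Visit Q.
  At Q: go left to C.
    Visit C.
    At C: go left to S.
      Visit S.
      At S: go left to G.
        Visit G.
        At G: go left to U.
          U is a leaf — visit U.
        At G: no right child.
      At S: go right to P.
        P is a leaf — visit P.
    At C: go right to H.
      Visit H.
      At H: go left to N.
        N is a leaf — visit N.
      At H: go right to D.
        Visit D.
        At D: go left to T.
          Visit T.
          At T: no left child.
          At T: go right to L.
            L is a leaf — visit L.
        At D: no right child.
  At Q: go right to B.
    B is a leaf — visit B.
At X: go right to J.
  Visit J.
  At J: go left to R.
    R is a leaf — visit R.
  At J: no right child.
Full pre-order sequence: X, Q, C, S, G, U, P, H, N, D, T, L, B, J, R.

3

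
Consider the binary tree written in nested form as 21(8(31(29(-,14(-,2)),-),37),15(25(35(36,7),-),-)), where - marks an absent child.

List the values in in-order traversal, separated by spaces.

29 14 2 31 8 37 21 36 35 7 25 15

In-order visits the left subtree, then the node, then the right subtree.
At 21: go left to 8.
  At 8: go left to 31.
    At 31: go left to 29.
      At 29: no left child.
      Visit 29.
      At 29: go right to 14.
        At 14: no left child.
        Visit 14.
        At 14: go right to 2.
          2 is a leaf — visit 2.
    Visit 31.
    At 31: no right child.
  Visit 8.
  At 8: go right to 37.
    37 is a leaf — visit 37.
Visit 21.
At 21: go right to 15.
  At 15: go left to 25.
    At 25: go left to 35.
      At 35: go left to 36.
        36 is a leaf — visit 36.
      Visit 35.
      At 35: go right to 7.
        7 is a leaf — visit 7.
    Visit 25.
    At 25: no right child.
  Visit 15.
  At 15: no right child.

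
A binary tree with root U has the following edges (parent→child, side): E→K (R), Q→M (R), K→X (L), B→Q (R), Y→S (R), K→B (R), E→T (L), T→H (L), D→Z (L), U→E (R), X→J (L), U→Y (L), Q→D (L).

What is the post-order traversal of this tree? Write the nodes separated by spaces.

S Y H T J X Z D M Q B K E U

Post-order visits the left subtree, then the right subtree, then the node.
At U: go left to Y.
  At Y: no left child.
  At Y: go right to S.
    S is a leaf — visit S.
  Visit Y.
At U: go right to E.
  At E: go left to T.
    At T: go left to H.
      H is a leaf — visit H.
    At T: no right child.
    Visit T.
  At E: go right to K.
    At K: go left to X.
      At X: go left to J.
        J is a leaf — visit J.
      At X: no right child.
      Visit X.
    At K: go right to B.
      At B: no left child.
      At B: go right to Q.
        At Q: go left to D.
          At D: go left to Z.
            Z is a leaf — visit Z.
          At D: no right child.
          Visit D.
        At Q: go right to M.
          M is a leaf — visit M.
        Visit Q.
      Visit B.
    Visit K.
  Visit E.
Visit U.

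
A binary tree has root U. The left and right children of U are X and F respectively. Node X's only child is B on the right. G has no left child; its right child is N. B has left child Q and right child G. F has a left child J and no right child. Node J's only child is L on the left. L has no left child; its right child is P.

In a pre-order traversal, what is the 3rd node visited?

Pre-order visits the node, then its left subtree, then its right subtree.
Visit U.
At U: go left to X.
  Visit X.
  At X: no left child.
  At X: go right to B.
    Visit B.
    At B: go left to Q.
      Q is a leaf — visit Q.
    At B: go right to G.
      Visit G.
      At G: no left child.
      At G: go right to N.
        N is a leaf — visit N.
At U: go right to F.
  Visit F.
  At F: go left to J.
    Visit J.
    At J: go left to L.
      Visit L.
      At L: no left child.
      At L: go right to P.
        P is a leaf — visit P.
    At J: no right child.
  At F: no right child.
Full pre-order sequence: U, X, B, Q, G, N, F, J, L, P.

B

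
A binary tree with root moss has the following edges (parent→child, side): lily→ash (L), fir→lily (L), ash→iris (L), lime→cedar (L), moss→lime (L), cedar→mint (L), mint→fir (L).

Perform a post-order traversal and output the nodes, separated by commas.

Post-order visits the left subtree, then the right subtree, then the node.
At moss: go left to lime.
  At lime: go left to cedar.
    At cedar: go left to mint.
      At mint: go left to fir.
        At fir: go left to lily.
          At lily: go left to ash.
            At ash: go left to iris.
              iris is a leaf — visit iris.
            At ash: no right child.
            Visit ash.
          At lily: no right child.
          Visit lily.
        At fir: no right child.
        Visit fir.
      At mint: no right child.
      Visit mint.
    At cedar: no right child.
    Visit cedar.
  At lime: no right child.
  Visit lime.
At moss: no right child.
Visit moss.

iris, ash, lily, fir, mint, cedar, lime, moss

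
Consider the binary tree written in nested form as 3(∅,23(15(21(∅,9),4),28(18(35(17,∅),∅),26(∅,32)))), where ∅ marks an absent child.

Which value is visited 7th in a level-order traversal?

Level-order visits nodes level by level from the root, left to right within each level.
Level 0: 3
Level 1: 23
Level 2: 15, 28
Level 3: 21, 4, 18, 26
Level 4: 9, 35, 32
Level 5: 17
Full level-order sequence: 3, 23, 15, 28, 21, 4, 18, 26, 9, 35, 32, 17.

18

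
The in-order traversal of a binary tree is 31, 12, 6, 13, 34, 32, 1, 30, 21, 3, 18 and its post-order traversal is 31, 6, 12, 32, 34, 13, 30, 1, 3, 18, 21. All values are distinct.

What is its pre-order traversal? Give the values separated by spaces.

21 1 13 12 31 6 34 32 30 18 3

The last element of post-order is the root; it splits in-order into left and right subtrees.
Root 21: left subtree has 8 nodes {31, 12, 6, 13, 34, 32, 1, 30}, right has 2 {3, 18}.
  Root 1: left subtree has 6 nodes {31, 12, 6, 13, 34, 32}, right has 1 {30}.
    Root 13: left subtree has 3 nodes {31, 12, 6}, right has 2 {34, 32}.
      Root 12: left subtree has 1 node {31}, right has 1 {6}.
      Root 34: left subtree has 0 nodes { }, right has 1 {32}.
  Root 18: left subtree has 1 node {3}, right has 0 { }.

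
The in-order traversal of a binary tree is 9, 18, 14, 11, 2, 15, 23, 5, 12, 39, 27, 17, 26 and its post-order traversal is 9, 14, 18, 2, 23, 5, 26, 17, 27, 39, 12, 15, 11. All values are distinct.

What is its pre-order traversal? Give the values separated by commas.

The last element of post-order is the root; it splits in-order into left and right subtrees.
Root 11: left subtree has 3 nodes {9, 18, 14}, right has 9 {2, 15, 23, 5, 12, 39, 27, 17, 26}.
  Root 18: left subtree has 1 node {9}, right has 1 {14}.
  Root 15: left subtree has 1 node {2}, right has 7 {23, 5, 12, 39, 27, 17, 26}.
    Root 12: left subtree has 2 nodes {23, 5}, right has 4 {39, 27, 17, 26}.
      Root 5: left subtree has 1 node {23}, right has 0 { }.
      Root 39: left subtree has 0 nodes { }, right has 3 {27, 17, 26}.
        Root 27: left subtree has 0 nodes { }, right has 2 {17, 26}.
          Root 17: left subtree has 0 nodes { }, right has 1 {26}.

11, 18, 9, 14, 15, 2, 12, 5, 23, 39, 27, 17, 26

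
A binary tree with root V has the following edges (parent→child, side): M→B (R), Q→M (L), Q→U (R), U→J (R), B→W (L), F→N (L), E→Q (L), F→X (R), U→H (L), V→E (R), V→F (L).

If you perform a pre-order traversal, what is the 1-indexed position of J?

12

Pre-order visits the node, then its left subtree, then its right subtree.
Visit V.
At V: go left to F.
  Visit F.
  At F: go left to N.
    N is a leaf — visit N.
  At F: go right to X.
    X is a leaf — visit X.
At V: go right to E.
  Visit E.
  At E: go left to Q.
    Visit Q.
    At Q: go left to M.
      Visit M.
      At M: no left child.
      At M: go right to B.
        Visit B.
        At B: go left to W.
          W is a leaf — visit W.
        At B: no right child.
    At Q: go right to U.
      Visit U.
      At U: go left to H.
        H is a leaf — visit H.
      At U: go right to J.
        J is a leaf — visit J.
  At E: no right child.
Full pre-order sequence: V, F, N, X, E, Q, M, B, W, U, H, J.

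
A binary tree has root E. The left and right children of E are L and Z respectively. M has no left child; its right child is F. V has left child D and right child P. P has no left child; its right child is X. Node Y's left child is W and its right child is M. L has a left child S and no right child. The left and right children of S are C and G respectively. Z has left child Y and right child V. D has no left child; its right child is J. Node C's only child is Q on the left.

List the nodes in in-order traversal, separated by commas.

Q, C, S, G, L, E, W, Y, M, F, Z, D, J, V, P, X

In-order visits the left subtree, then the node, then the right subtree.
At E: go left to L.
  At L: go left to S.
    At S: go left to C.
      At C: go left to Q.
        Q is a leaf — visit Q.
      Visit C.
      At C: no right child.
    Visit S.
    At S: go right to G.
      G is a leaf — visit G.
  Visit L.
  At L: no right child.
Visit E.
At E: go right to Z.
  At Z: go left to Y.
    At Y: go left to W.
      W is a leaf — visit W.
    Visit Y.
    At Y: go right to M.
      At M: no left child.
      Visit M.
      At M: go right to F.
        F is a leaf — visit F.
  Visit Z.
  At Z: go right to V.
    At V: go left to D.
      At D: no left child.
      Visit D.
      At D: go right to J.
        J is a leaf — visit J.
    Visit V.
    At V: go right to P.
      At P: no left child.
      Visit P.
      At P: go right to X.
        X is a leaf — visit X.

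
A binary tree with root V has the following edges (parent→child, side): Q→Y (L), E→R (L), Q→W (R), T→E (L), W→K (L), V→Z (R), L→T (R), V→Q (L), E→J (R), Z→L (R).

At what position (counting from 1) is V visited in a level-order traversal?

1

Level-order visits nodes level by level from the root, left to right within each level.
Level 0: V
Level 1: Q, Z
Level 2: Y, W, L
Level 3: K, T
Level 4: E
Level 5: R, J
Full level-order sequence: V, Q, Z, Y, W, L, K, T, E, R, J.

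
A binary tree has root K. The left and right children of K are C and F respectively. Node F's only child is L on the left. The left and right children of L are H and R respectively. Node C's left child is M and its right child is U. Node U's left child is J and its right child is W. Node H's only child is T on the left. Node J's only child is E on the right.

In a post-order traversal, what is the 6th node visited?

C

Post-order visits the left subtree, then the right subtree, then the node.
At K: go left to C.
  At C: go left to M.
    M is a leaf — visit M.
  At C: go right to U.
    At U: go left to J.
      At J: no left child.
      At J: go right to E.
        E is a leaf — visit E.
      Visit J.
    At U: go right to W.
      W is a leaf — visit W.
    Visit U.
  Visit C.
At K: go right to F.
  At F: go left to L.
    At L: go left to H.
      At H: go left to T.
        T is a leaf — visit T.
      At H: no right child.
      Visit H.
    At L: go right to R.
      R is a leaf — visit R.
    Visit L.
  At F: no right child.
  Visit F.
Visit K.
Full post-order sequence: M, E, J, W, U, C, T, H, R, L, F, K.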